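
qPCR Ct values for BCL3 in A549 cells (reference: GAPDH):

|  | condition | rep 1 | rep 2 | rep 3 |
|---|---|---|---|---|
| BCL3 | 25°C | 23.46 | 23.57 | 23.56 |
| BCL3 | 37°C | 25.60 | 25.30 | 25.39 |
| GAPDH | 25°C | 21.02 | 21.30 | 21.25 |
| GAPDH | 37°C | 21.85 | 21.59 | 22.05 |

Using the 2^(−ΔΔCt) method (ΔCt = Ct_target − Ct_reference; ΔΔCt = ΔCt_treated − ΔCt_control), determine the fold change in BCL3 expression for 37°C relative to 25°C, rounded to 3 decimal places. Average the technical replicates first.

0.418

Mean Ct: BCL3 25°C 23.530; BCL3 37°C 25.430; GAPDH 25°C 21.190; GAPDH 37°C 21.830
ΔCt(25°C) = 23.530 − 21.190 = 2.340
ΔCt(37°C) = 25.430 − 21.830 = 3.600
ΔΔCt = 3.600 − 2.340 = 1.260
Fold change = 2^(−1.260) = 0.4175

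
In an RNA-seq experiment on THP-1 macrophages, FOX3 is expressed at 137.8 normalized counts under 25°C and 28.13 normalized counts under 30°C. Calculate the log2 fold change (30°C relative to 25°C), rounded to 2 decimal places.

Fold change = 28.13 / 137.8 = 0.2041
log2(0.2041) = -2.292

-2.29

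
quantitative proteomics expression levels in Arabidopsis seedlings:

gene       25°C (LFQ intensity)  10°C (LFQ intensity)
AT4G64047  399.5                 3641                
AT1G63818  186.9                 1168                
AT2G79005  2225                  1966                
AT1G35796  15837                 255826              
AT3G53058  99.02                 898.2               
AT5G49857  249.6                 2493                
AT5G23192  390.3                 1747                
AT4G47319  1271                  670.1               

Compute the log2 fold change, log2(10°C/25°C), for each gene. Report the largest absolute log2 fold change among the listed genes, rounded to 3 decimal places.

log2(3641/399.5) = 3.188  (AT4G64047)
log2(1168/186.9) = 2.644  (AT1G63818)
log2(1966/2225) = -0.179  (AT2G79005)
log2(255826/15837) = 4.014  (AT1G35796)
log2(898.2/99.02) = 3.181  (AT3G53058)
log2(2493/249.6) = 3.320  (AT5G49857)
log2(1747/390.3) = 2.162  (AT5G23192)
log2(670.1/1271) = -0.924  (AT4G47319)
The largest magnitude belongs to AT1G35796.

4.014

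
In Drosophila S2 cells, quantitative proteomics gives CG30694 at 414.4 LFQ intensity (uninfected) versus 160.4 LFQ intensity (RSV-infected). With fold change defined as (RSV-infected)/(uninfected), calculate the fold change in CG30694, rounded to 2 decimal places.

0.39

Fold change = 160.4 / 414.4 = 0.387
CG30694 is downregulated.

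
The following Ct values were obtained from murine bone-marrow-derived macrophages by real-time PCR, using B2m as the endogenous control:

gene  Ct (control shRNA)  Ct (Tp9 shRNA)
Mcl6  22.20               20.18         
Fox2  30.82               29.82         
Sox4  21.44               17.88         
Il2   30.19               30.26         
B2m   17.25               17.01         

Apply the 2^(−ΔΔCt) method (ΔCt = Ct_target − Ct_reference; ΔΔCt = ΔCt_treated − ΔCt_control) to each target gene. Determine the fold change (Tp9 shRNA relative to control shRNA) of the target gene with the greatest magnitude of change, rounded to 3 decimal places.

Mcl6: ΔΔCt = (20.18−17.01) − (22.20−17.25) = 3.17 − 4.95 = -1.78; fold change = 2^1.78 = 3.434
Fox2: ΔΔCt = (29.82−17.01) − (30.82−17.25) = 12.81 − 13.57 = -0.76; fold change = 2^0.76 = 1.693
Sox4: ΔΔCt = (17.88−17.01) − (21.44−17.25) = 0.87 − 4.19 = -3.32; fold change = 2^3.32 = 9.987
Il2: ΔΔCt = (30.26−17.01) − (30.19−17.25) = 13.25 − 12.94 = 0.31; fold change = 2^-0.31 = 0.807
Sox4 has the largest |ΔΔCt| = 3.32.

9.987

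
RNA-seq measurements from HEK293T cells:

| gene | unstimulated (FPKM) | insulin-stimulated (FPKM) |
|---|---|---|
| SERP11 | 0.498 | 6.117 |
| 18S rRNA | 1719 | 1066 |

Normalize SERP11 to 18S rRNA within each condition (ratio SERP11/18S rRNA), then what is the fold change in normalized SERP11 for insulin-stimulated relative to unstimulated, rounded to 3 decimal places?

19.807

SERP11/18S rRNA (unstimulated) = 0.498 / 1719 = 0.0002897
SERP11/18S rRNA (insulin-stimulated) = 6.117 / 1066 = 0.0057383
Fold change = 0.0057383 / 0.0002897 = 19.8074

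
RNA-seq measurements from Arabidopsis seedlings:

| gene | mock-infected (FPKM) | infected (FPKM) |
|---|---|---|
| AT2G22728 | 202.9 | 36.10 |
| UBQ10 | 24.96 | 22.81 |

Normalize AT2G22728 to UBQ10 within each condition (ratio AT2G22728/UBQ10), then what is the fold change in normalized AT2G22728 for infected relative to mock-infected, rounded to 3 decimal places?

0.195

AT2G22728/UBQ10 (mock-infected) = 202.9 / 24.96 = 8.129
AT2G22728/UBQ10 (infected) = 36.10 / 22.81 = 1.5826
Fold change = 1.5826 / 8.129 = 0.1947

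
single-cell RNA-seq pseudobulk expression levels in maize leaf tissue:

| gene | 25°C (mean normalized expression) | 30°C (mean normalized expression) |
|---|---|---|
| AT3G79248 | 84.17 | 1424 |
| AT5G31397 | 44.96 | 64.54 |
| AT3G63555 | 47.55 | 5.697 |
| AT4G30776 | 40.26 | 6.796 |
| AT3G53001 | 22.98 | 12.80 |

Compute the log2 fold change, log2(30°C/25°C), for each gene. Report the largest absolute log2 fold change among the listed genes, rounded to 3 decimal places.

4.080

log2(1424/84.17) = 4.080  (AT3G79248)
log2(64.54/44.96) = 0.522  (AT5G31397)
log2(5.697/47.55) = -3.061  (AT3G63555)
log2(6.796/40.26) = -2.567  (AT4G30776)
log2(12.80/22.98) = -0.844  (AT3G53001)
The largest magnitude belongs to AT3G79248.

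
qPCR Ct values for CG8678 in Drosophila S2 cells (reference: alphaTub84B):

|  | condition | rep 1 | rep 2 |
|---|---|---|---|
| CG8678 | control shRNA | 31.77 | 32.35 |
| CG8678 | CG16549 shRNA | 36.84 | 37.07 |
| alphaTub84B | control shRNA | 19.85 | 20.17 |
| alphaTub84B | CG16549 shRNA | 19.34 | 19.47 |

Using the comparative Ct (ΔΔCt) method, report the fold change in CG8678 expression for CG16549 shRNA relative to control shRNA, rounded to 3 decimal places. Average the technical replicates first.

0.022

Mean Ct: CG8678 control shRNA 32.060; CG8678 CG16549 shRNA 36.955; alphaTub84B control shRNA 20.010; alphaTub84B CG16549 shRNA 19.405
ΔCt(control shRNA) = 32.060 − 20.010 = 12.050
ΔCt(CG16549 shRNA) = 36.955 − 19.405 = 17.550
ΔΔCt = 17.550 − 12.050 = 5.500
Fold change = 2^(−5.500) = 0.0221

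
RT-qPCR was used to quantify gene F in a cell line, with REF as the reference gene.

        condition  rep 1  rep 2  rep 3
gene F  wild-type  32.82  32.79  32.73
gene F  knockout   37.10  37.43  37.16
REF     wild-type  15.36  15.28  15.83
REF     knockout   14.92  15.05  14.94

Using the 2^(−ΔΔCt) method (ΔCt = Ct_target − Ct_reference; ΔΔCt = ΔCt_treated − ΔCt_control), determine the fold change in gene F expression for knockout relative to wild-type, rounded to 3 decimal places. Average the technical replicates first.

Mean Ct: gene F wild-type 32.780; gene F knockout 37.230; REF wild-type 15.490; REF knockout 14.970
ΔCt(wild-type) = 32.780 − 15.490 = 17.290
ΔCt(knockout) = 37.230 − 14.970 = 22.260
ΔΔCt = 22.260 − 17.290 = 4.970
Fold change = 2^(−4.970) = 0.0319

0.032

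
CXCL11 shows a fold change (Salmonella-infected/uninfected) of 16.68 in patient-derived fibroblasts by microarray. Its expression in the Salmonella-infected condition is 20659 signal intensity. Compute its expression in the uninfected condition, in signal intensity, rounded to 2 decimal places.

uninfected expression = 20659 / 16.68 = 1238.55

1238.55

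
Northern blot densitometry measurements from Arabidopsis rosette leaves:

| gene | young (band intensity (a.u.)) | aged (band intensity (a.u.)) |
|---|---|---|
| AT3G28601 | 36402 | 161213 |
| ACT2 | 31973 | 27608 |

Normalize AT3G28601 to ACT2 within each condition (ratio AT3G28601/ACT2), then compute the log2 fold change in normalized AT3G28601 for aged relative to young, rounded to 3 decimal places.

AT3G28601/ACT2 (young) = 36402 / 31973 = 1.1385
AT3G28601/ACT2 (aged) = 161213 / 27608 = 5.8394
Fold change = 5.8394 / 1.1385 = 5.1289
log2(5.1289) = 2.3586

2.359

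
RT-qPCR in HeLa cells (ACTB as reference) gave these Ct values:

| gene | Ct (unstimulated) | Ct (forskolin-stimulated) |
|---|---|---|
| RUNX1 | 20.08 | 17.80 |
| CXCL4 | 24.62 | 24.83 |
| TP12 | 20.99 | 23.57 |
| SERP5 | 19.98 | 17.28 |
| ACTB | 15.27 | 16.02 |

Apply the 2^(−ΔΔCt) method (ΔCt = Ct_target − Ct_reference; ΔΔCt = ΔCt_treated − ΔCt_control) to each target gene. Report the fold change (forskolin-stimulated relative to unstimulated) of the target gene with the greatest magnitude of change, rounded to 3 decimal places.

RUNX1: ΔΔCt = (17.80−16.02) − (20.08−15.27) = 1.78 − 4.81 = -3.03; fold change = 2^3.03 = 8.168
CXCL4: ΔΔCt = (24.83−16.02) − (24.62−15.27) = 8.81 − 9.35 = -0.54; fold change = 2^0.54 = 1.454
TP12: ΔΔCt = (23.57−16.02) − (20.99−15.27) = 7.55 − 5.72 = 1.83; fold change = 2^-1.83 = 0.281
SERP5: ΔΔCt = (17.28−16.02) − (19.98−15.27) = 1.26 − 4.71 = -3.45; fold change = 2^3.45 = 10.928
SERP5 has the largest |ΔΔCt| = 3.45.

10.928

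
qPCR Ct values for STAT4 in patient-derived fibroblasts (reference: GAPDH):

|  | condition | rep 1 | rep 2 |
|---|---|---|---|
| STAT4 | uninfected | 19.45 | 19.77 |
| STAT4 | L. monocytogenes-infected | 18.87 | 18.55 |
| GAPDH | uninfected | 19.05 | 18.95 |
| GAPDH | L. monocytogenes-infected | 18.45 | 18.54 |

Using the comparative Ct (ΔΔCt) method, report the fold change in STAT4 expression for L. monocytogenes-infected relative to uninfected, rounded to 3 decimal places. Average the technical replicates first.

1.315

Mean Ct: STAT4 uninfected 19.610; STAT4 L. monocytogenes-infected 18.710; GAPDH uninfected 19.000; GAPDH L. monocytogenes-infected 18.495
ΔCt(uninfected) = 19.610 − 19.000 = 0.610
ΔCt(L. monocytogenes-infected) = 18.710 − 18.495 = 0.215
ΔΔCt = 0.215 − 0.610 = -0.395
Fold change = 2^(−(-0.395)) = 2^0.395 = 1.3149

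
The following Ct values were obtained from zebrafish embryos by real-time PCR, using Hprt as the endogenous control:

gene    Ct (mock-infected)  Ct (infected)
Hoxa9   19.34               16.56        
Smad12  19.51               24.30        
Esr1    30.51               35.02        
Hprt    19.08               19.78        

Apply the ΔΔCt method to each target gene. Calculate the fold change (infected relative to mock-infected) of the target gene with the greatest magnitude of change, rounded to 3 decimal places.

0.059

Hoxa9: ΔΔCt = (16.56−19.78) − (19.34−19.08) = -3.22 − 0.26 = -3.48; fold change = 2^3.48 = 11.158
Smad12: ΔΔCt = (24.30−19.78) − (19.51−19.08) = 4.52 − 0.43 = 4.09; fold change = 2^-4.09 = 0.059
Esr1: ΔΔCt = (35.02−19.78) − (30.51−19.08) = 15.24 − 11.43 = 3.81; fold change = 2^-3.81 = 0.071
Smad12 has the largest |ΔΔCt| = 4.09.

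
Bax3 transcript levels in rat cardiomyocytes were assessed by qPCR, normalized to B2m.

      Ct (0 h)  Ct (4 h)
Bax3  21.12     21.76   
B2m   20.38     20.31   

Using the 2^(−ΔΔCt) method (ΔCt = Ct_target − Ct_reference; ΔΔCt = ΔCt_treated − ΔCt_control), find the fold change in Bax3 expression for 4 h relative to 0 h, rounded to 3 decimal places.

0.611

ΔCt(0 h) = 21.120 − 20.380 = 0.740
ΔCt(4 h) = 21.760 − 20.310 = 1.450
ΔΔCt = 1.450 − 0.740 = 0.710
Fold change = 2^(−0.710) = 0.6113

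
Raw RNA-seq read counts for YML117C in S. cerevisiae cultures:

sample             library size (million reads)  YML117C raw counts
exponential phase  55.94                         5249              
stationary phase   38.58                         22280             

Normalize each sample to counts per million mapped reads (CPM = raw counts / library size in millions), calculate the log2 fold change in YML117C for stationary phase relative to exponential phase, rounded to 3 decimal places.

CPM(exponential phase) = 5249 / 55.94 = 93.8327
CPM(stationary phase) = 22280 / 38.58 = 577.5013
Fold change = 577.5013 / 93.8327 = 6.15459
log2(6.15459) = 2.6217

2.622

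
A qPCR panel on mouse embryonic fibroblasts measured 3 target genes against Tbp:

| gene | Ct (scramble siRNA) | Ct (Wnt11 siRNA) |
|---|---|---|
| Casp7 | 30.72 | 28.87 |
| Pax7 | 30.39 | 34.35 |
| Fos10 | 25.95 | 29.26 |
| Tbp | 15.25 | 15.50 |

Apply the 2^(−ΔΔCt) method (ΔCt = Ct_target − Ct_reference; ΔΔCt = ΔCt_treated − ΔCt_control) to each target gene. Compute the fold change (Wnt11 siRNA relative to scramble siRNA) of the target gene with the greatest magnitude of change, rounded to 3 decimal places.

0.076

Casp7: ΔΔCt = (28.87−15.50) − (30.72−15.25) = 13.37 − 15.47 = -2.10; fold change = 2^2.10 = 4.287
Pax7: ΔΔCt = (34.35−15.50) − (30.39−15.25) = 18.85 − 15.14 = 3.71; fold change = 2^-3.71 = 0.076
Fos10: ΔΔCt = (29.26−15.50) − (25.95−15.25) = 13.76 − 10.70 = 3.06; fold change = 2^-3.06 = 0.120
Pax7 has the largest |ΔΔCt| = 3.71.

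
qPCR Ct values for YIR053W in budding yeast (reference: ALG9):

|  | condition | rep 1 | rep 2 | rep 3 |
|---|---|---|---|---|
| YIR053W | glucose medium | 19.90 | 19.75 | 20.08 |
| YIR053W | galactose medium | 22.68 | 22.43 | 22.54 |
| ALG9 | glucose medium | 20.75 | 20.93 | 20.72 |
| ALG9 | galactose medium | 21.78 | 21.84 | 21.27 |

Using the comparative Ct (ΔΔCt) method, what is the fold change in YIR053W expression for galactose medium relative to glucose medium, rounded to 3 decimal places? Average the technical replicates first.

Mean Ct: YIR053W glucose medium 19.910; YIR053W galactose medium 22.550; ALG9 glucose medium 20.800; ALG9 galactose medium 21.630
ΔCt(glucose medium) = 19.910 − 20.800 = -0.890
ΔCt(galactose medium) = 22.550 − 21.630 = 0.920
ΔΔCt = 0.920 − (-0.890) = 1.810
Fold change = 2^(−1.810) = 0.2852

0.285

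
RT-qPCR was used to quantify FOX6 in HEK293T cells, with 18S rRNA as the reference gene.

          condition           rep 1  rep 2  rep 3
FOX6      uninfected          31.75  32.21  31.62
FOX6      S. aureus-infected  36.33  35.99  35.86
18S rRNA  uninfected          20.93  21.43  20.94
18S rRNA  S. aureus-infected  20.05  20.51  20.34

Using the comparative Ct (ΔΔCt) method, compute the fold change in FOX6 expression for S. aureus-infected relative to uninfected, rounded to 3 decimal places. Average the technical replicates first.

0.031

Mean Ct: FOX6 uninfected 31.860; FOX6 S. aureus-infected 36.060; 18S rRNA uninfected 21.100; 18S rRNA S. aureus-infected 20.300
ΔCt(uninfected) = 31.860 − 21.100 = 10.760
ΔCt(S. aureus-infected) = 36.060 − 20.300 = 15.760
ΔΔCt = 15.760 − 10.760 = 5.000
Fold change = 2^(−5.000) = 0.0312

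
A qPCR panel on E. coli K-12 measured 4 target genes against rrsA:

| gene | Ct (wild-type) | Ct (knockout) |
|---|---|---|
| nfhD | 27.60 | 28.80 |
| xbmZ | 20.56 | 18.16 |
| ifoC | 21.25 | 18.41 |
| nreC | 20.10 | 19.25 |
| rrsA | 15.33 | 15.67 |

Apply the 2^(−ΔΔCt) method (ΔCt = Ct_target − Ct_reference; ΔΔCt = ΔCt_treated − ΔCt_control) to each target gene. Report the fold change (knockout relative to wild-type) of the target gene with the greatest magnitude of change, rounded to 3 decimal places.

nfhD: ΔΔCt = (28.80−15.67) − (27.60−15.33) = 13.13 − 12.27 = 0.86; fold change = 2^-0.86 = 0.551
xbmZ: ΔΔCt = (18.16−15.67) − (20.56−15.33) = 2.49 − 5.23 = -2.74; fold change = 2^2.74 = 6.681
ifoC: ΔΔCt = (18.41−15.67) − (21.25−15.33) = 2.74 − 5.92 = -3.18; fold change = 2^3.18 = 9.063
nreC: ΔΔCt = (19.25−15.67) − (20.10−15.33) = 3.58 − 4.77 = -1.19; fold change = 2^1.19 = 2.282
ifoC has the largest |ΔΔCt| = 3.18.

9.063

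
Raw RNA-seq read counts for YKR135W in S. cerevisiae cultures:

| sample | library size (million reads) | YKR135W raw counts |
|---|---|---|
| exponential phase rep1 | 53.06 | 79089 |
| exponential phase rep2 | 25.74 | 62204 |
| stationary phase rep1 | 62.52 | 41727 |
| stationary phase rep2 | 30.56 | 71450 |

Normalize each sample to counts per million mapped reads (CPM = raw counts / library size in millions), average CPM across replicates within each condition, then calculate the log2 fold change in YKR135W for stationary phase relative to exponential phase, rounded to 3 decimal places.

CPM(exponential phase rep1) = 79089 / 53.06 = 1490.5579
CPM(exponential phase rep2) = 62204 / 25.74 = 2416.6278
CPM(stationary phase rep1) = 41727 / 62.52 = 667.4184
CPM(stationary phase rep2) = 71450 / 30.56 = 2338.0236
mean CPM(exponential phase) = 1953.5928; mean CPM(stationary phase) = 1502.7210
Fold change = 1502.7210 / 1953.5928 = 0.76921
log2(0.76921) = -0.3786

-0.379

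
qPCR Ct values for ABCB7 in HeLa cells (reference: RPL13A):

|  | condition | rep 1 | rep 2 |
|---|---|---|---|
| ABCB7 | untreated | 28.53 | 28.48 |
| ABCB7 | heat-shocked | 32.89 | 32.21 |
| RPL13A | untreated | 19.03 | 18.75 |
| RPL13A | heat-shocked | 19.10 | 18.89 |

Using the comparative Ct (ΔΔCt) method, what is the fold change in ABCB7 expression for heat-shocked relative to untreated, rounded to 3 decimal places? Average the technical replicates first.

Mean Ct: ABCB7 untreated 28.505; ABCB7 heat-shocked 32.550; RPL13A untreated 18.890; RPL13A heat-shocked 18.995
ΔCt(untreated) = 28.505 − 18.890 = 9.615
ΔCt(heat-shocked) = 32.550 − 18.995 = 13.555
ΔΔCt = 13.555 − 9.615 = 3.940
Fold change = 2^(−3.940) = 0.0652

0.065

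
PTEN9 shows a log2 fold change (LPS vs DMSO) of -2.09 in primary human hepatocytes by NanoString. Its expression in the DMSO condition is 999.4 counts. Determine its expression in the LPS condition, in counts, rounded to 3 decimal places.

Fold change = 2^(-2.09) = 0.2349
LPS expression = 999.4 × 0.2349 = 234.740

234.740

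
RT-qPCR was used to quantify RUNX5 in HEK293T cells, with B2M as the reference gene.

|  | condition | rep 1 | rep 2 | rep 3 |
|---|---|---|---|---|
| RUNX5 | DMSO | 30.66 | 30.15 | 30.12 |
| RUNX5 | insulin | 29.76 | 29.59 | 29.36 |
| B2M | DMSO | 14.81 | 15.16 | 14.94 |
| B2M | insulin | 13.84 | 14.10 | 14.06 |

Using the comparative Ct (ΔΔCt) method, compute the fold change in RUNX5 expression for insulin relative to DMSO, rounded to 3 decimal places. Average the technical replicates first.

0.853

Mean Ct: RUNX5 DMSO 30.310; RUNX5 insulin 29.570; B2M DMSO 14.970; B2M insulin 14.000
ΔCt(DMSO) = 30.310 − 14.970 = 15.340
ΔCt(insulin) = 29.570 − 14.000 = 15.570
ΔΔCt = 15.570 − 15.340 = 0.230
Fold change = 2^(−0.230) = 0.8526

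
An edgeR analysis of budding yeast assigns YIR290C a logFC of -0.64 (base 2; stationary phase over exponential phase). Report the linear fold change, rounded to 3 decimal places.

Fold change = 2^(-0.64) = 0.6417

0.642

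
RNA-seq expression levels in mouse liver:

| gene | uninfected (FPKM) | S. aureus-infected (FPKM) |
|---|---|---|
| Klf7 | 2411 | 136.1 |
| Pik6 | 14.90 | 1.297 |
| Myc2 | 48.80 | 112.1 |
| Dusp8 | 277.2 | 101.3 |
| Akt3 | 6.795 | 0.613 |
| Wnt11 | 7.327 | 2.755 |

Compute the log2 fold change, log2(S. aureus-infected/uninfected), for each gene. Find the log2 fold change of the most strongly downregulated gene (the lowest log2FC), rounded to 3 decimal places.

-4.147

log2(136.1/2411) = -4.147  (Klf7)
log2(1.297/14.90) = -3.522  (Pik6)
log2(112.1/48.80) = 1.200  (Myc2)
log2(101.3/277.2) = -1.452  (Dusp8)
log2(0.613/6.795) = -3.471  (Akt3)
log2(2.755/7.327) = -1.411  (Wnt11)
Klf7 is most strongly downregulated.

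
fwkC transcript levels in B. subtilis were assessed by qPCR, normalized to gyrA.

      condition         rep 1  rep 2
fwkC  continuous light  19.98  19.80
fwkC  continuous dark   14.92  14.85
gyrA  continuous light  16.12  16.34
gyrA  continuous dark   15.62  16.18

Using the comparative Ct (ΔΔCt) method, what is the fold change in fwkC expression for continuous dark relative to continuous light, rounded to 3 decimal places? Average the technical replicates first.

Mean Ct: fwkC continuous light 19.890; fwkC continuous dark 14.885; gyrA continuous light 16.230; gyrA continuous dark 15.900
ΔCt(continuous light) = 19.890 − 16.230 = 3.660
ΔCt(continuous dark) = 14.885 − 15.900 = -1.015
ΔΔCt = -1.015 − 3.660 = -4.675
Fold change = 2^(−(-4.675)) = 2^4.675 = 25.5455

25.546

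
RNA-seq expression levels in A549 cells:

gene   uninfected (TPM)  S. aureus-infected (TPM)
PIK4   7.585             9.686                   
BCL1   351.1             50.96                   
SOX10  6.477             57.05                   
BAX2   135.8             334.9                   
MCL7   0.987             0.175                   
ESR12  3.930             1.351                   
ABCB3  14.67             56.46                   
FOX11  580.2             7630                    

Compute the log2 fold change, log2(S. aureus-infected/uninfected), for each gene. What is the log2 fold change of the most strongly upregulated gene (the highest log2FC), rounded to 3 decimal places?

3.717

log2(9.686/7.585) = 0.353  (PIK4)
log2(50.96/351.1) = -2.784  (BCL1)
log2(57.05/6.477) = 3.139  (SOX10)
log2(334.9/135.8) = 1.302  (BAX2)
log2(0.175/0.987) = -2.496  (MCL7)
log2(1.351/3.930) = -1.541  (ESR12)
log2(56.46/14.67) = 1.944  (ABCB3)
log2(7630/580.2) = 3.717  (FOX11)
FOX11 is most strongly upregulated.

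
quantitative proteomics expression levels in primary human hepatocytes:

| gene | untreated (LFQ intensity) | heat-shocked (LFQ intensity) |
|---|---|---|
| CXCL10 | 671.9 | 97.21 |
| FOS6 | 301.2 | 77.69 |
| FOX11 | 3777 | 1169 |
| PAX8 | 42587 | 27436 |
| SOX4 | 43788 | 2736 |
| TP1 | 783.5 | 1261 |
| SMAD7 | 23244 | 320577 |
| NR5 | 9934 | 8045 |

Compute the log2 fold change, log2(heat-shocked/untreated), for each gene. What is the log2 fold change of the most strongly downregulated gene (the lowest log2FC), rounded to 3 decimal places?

-4.000

log2(97.21/671.9) = -2.789  (CXCL10)
log2(77.69/301.2) = -1.955  (FOS6)
log2(1169/3777) = -1.692  (FOX11)
log2(27436/42587) = -0.634  (PAX8)
log2(2736/43788) = -4.000  (SOX4)
log2(1261/783.5) = 0.687  (TP1)
log2(320577/23244) = 3.786  (SMAD7)
log2(8045/9934) = -0.304  (NR5)
SOX4 is most strongly downregulated.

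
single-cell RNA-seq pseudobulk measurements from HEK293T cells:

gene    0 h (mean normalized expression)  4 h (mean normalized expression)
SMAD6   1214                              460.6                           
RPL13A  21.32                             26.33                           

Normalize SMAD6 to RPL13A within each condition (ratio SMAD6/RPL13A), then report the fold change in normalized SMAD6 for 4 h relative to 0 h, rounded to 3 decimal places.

SMAD6/RPL13A (0 h) = 1214 / 21.32 = 56.942
SMAD6/RPL13A (4 h) = 460.6 / 26.33 = 17.493
Fold change = 17.493 / 56.942 = 0.3072

0.307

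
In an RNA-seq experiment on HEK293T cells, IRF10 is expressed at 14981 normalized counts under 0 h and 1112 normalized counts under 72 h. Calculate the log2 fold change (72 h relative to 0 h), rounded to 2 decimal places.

-3.75

Fold change = 1112 / 14981 = 0.0742
log2(0.0742) = -3.752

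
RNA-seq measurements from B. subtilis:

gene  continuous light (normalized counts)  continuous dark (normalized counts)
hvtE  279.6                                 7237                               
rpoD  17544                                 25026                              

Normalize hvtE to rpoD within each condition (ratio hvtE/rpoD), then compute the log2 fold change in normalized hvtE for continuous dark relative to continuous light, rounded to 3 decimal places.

hvtE/rpoD (continuous light) = 279.6 / 17544 = 0.015937
hvtE/rpoD (continuous dark) = 7237 / 25026 = 0.28918
Fold change = 0.28918 / 0.015937 = 18.1451
log2(18.1451) = 4.1815

4.182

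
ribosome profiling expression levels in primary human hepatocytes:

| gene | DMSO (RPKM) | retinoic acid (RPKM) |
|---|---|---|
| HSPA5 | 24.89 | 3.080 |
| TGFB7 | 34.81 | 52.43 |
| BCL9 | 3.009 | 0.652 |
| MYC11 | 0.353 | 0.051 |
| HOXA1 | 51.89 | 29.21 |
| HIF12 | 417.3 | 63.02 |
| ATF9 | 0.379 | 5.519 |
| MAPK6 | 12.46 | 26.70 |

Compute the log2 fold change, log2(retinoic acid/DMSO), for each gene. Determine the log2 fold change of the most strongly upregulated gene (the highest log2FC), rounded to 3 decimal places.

log2(3.080/24.89) = -3.015  (HSPA5)
log2(52.43/34.81) = 0.591  (TGFB7)
log2(0.652/3.009) = -2.206  (BCL9)
log2(0.051/0.353) = -2.791  (MYC11)
log2(29.21/51.89) = -0.829  (HOXA1)
log2(63.02/417.3) = -2.727  (HIF12)
log2(5.519/0.379) = 3.864  (ATF9)
log2(26.70/12.46) = 1.100  (MAPK6)
ATF9 is most strongly upregulated.

3.864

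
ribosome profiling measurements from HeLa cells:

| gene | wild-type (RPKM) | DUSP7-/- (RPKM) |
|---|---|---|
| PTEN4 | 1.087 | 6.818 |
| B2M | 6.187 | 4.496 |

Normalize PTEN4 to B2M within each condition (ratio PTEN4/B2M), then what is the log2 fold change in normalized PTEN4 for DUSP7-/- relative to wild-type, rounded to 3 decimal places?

PTEN4/B2M (wild-type) = 1.087 / 6.187 = 0.17569
PTEN4/B2M (DUSP7-/-) = 6.818 / 4.496 = 1.5165
Fold change = 1.5165 / 0.17569 = 8.6314
log2(8.6314) = 3.1096

3.110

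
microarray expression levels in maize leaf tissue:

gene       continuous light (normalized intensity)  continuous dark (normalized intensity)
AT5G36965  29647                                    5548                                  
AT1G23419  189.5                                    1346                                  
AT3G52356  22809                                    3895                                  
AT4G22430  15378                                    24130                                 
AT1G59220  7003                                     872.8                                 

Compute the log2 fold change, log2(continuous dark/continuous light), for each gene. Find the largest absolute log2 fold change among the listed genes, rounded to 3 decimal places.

3.004

log2(5548/29647) = -2.418  (AT5G36965)
log2(1346/189.5) = 2.828  (AT1G23419)
log2(3895/22809) = -2.550  (AT3G52356)
log2(24130/15378) = 0.650  (AT4G22430)
log2(872.8/7003) = -3.004  (AT1G59220)
The largest magnitude belongs to AT1G59220.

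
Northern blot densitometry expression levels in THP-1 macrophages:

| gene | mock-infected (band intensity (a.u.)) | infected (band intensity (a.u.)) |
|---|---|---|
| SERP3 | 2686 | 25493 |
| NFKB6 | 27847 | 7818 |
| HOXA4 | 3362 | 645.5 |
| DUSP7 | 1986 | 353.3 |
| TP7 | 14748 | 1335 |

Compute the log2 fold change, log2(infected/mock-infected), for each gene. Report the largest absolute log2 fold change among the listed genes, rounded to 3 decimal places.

log2(25493/2686) = 3.247  (SERP3)
log2(7818/27847) = -1.833  (NFKB6)
log2(645.5/3362) = -2.381  (HOXA4)
log2(353.3/1986) = -2.491  (DUSP7)
log2(1335/14748) = -3.466  (TP7)
The largest magnitude belongs to TP7.

3.466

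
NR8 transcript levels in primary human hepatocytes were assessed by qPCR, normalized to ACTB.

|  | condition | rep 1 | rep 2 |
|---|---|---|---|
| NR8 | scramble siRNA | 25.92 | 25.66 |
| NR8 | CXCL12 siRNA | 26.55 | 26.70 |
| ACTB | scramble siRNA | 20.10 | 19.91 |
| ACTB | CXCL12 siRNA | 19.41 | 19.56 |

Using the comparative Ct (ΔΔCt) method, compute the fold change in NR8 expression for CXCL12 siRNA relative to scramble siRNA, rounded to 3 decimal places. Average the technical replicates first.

0.391

Mean Ct: NR8 scramble siRNA 25.790; NR8 CXCL12 siRNA 26.625; ACTB scramble siRNA 20.005; ACTB CXCL12 siRNA 19.485
ΔCt(scramble siRNA) = 25.790 − 20.005 = 5.785
ΔCt(CXCL12 siRNA) = 26.625 − 19.485 = 7.140
ΔΔCt = 7.140 − 5.785 = 1.355
Fold change = 2^(−1.355) = 0.3909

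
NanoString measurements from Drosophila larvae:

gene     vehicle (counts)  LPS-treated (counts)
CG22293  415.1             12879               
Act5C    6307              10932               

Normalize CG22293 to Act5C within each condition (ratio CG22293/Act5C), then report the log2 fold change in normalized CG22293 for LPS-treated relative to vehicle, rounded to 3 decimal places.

CG22293/Act5C (vehicle) = 415.1 / 6307 = 0.065816
CG22293/Act5C (LPS-treated) = 12879 / 10932 = 1.1781
Fold change = 1.1781 / 0.065816 = 17.9000
log2(17.9000) = 4.1619

4.162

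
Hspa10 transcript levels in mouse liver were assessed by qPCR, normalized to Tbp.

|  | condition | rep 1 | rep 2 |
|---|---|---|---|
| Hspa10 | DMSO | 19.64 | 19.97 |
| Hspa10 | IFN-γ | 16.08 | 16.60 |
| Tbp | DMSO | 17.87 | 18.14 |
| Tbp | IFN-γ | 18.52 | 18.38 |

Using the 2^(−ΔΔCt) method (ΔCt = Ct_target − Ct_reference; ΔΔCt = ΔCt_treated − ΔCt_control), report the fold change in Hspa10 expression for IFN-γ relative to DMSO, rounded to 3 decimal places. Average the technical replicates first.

15.032

Mean Ct: Hspa10 DMSO 19.805; Hspa10 IFN-γ 16.340; Tbp DMSO 18.005; Tbp IFN-γ 18.450
ΔCt(DMSO) = 19.805 − 18.005 = 1.800
ΔCt(IFN-γ) = 16.340 − 18.450 = -2.110
ΔΔCt = -2.110 − 1.800 = -3.910
Fold change = 2^(−(-3.910)) = 2^3.910 = 15.0324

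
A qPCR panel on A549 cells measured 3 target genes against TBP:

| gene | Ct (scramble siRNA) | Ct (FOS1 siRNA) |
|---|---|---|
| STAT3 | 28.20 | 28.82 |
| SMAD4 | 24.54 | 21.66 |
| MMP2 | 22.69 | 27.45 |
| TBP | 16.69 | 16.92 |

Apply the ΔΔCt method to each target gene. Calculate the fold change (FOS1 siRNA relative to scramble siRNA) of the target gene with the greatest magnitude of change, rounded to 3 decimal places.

STAT3: ΔΔCt = (28.82−16.92) − (28.20−16.69) = 11.90 − 11.51 = 0.39; fold change = 2^-0.39 = 0.763
SMAD4: ΔΔCt = (21.66−16.92) − (24.54−16.69) = 4.74 − 7.85 = -3.11; fold change = 2^3.11 = 8.634
MMP2: ΔΔCt = (27.45−16.92) − (22.69−16.69) = 10.53 − 6.00 = 4.53; fold change = 2^-4.53 = 0.043
MMP2 has the largest |ΔΔCt| = 4.53.

0.043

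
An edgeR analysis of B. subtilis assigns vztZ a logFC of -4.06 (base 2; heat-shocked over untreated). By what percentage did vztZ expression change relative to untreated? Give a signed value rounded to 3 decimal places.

Fold change = 2^(-4.06) = 0.0600
Percent change = (FC − 1) × 100% = (0.0600 − 1) × 100 = -94.005%

-94.005%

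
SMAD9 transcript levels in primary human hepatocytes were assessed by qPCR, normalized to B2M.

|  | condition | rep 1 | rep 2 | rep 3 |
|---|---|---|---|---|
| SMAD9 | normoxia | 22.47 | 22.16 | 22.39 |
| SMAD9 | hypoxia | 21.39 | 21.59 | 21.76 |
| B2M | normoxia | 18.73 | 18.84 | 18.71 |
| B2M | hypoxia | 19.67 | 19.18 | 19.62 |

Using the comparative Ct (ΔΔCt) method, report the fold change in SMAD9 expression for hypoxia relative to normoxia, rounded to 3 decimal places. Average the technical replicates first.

2.809

Mean Ct: SMAD9 normoxia 22.340; SMAD9 hypoxia 21.580; B2M normoxia 18.760; B2M hypoxia 19.490
ΔCt(normoxia) = 22.340 − 18.760 = 3.580
ΔCt(hypoxia) = 21.580 − 19.490 = 2.090
ΔΔCt = 2.090 − 3.580 = -1.490
Fold change = 2^(−(-1.490)) = 2^1.490 = 2.8089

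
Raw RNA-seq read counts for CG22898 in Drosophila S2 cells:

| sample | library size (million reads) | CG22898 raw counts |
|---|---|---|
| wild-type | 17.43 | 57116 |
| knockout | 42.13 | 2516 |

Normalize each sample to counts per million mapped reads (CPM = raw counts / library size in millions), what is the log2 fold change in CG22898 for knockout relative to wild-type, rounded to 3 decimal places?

-5.778

CPM(wild-type) = 57116 / 17.43 = 3276.8789
CPM(knockout) = 2516 / 42.13 = 59.7199
Fold change = 59.7199 / 3276.8789 = 0.01822
log2(0.01822) = -5.7780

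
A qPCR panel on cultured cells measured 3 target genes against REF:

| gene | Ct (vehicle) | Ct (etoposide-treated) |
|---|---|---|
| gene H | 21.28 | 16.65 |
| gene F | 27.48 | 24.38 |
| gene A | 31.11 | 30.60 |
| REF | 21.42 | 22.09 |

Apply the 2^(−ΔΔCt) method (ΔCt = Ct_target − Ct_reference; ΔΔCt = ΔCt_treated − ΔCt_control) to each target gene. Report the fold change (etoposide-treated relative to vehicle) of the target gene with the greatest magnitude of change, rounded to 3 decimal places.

39.397

gene H: ΔΔCt = (16.65−22.09) − (21.28−21.42) = -5.44 − (-0.14) = -5.30; fold change = 2^5.30 = 39.397
gene F: ΔΔCt = (24.38−22.09) − (27.48−21.42) = 2.29 − 6.06 = -3.77; fold change = 2^3.77 = 13.642
gene A: ΔΔCt = (30.60−22.09) − (31.11−21.42) = 8.51 − 9.69 = -1.18; fold change = 2^1.18 = 2.266
gene H has the largest |ΔΔCt| = 5.30.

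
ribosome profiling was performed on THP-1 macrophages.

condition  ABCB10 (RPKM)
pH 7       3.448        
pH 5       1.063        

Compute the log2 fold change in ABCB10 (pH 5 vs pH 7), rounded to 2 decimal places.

-1.70

Fold change = 1.063 / 3.448 = 0.3083
log2(0.3083) = -1.698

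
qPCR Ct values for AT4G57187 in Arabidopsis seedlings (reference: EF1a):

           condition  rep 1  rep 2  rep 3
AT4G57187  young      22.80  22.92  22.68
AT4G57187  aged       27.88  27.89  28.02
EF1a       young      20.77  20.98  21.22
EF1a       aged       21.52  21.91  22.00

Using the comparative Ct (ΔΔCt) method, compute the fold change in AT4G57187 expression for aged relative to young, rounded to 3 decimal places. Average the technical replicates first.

Mean Ct: AT4G57187 young 22.800; AT4G57187 aged 27.930; EF1a young 20.990; EF1a aged 21.810
ΔCt(young) = 22.800 − 20.990 = 1.810
ΔCt(aged) = 27.930 − 21.810 = 6.120
ΔΔCt = 6.120 − 1.810 = 4.310
Fold change = 2^(−4.310) = 0.0504

0.050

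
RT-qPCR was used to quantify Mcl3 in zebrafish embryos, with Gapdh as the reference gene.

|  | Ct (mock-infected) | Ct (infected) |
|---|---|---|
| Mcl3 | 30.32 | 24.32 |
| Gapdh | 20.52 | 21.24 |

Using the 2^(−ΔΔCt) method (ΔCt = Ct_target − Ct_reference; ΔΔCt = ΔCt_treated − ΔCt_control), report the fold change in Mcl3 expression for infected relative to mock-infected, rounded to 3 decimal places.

105.420

ΔCt(mock-infected) = 30.320 − 20.520 = 9.800
ΔCt(infected) = 24.320 − 21.240 = 3.080
ΔΔCt = 3.080 − 9.800 = -6.720
Fold change = 2^(−(-6.720)) = 2^6.720 = 105.4197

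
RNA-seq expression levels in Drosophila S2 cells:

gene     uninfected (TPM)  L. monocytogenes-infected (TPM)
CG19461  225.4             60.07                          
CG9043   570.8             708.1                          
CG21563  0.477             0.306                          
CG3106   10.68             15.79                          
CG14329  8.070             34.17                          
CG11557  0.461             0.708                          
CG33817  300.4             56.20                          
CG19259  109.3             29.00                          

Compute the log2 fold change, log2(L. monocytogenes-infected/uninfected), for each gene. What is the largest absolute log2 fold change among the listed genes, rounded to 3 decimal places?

log2(60.07/225.4) = -1.908  (CG19461)
log2(708.1/570.8) = 0.311  (CG9043)
log2(0.306/0.477) = -0.640  (CG21563)
log2(15.79/10.68) = 0.564  (CG3106)
log2(34.17/8.070) = 2.082  (CG14329)
log2(0.708/0.461) = 0.619  (CG11557)
log2(56.20/300.4) = -2.418  (CG33817)
log2(29.00/109.3) = -1.914  (CG19259)
The largest magnitude belongs to CG33817.

2.418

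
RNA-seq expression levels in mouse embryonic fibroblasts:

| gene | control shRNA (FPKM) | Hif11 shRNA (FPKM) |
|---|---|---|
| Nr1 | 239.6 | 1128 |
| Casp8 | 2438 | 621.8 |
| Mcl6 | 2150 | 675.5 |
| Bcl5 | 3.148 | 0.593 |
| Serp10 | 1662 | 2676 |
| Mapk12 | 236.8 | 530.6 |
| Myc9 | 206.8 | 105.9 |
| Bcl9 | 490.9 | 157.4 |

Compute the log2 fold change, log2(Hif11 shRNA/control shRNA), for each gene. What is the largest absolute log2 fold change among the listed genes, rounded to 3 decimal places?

2.408

log2(1128/239.6) = 2.235  (Nr1)
log2(621.8/2438) = -1.971  (Casp8)
log2(675.5/2150) = -1.670  (Mcl6)
log2(0.593/3.148) = -2.408  (Bcl5)
log2(2676/1662) = 0.687  (Serp10)
log2(530.6/236.8) = 1.164  (Mapk12)
log2(105.9/206.8) = -0.966  (Myc9)
log2(157.4/490.9) = -1.641  (Bcl9)
The largest magnitude belongs to Bcl5.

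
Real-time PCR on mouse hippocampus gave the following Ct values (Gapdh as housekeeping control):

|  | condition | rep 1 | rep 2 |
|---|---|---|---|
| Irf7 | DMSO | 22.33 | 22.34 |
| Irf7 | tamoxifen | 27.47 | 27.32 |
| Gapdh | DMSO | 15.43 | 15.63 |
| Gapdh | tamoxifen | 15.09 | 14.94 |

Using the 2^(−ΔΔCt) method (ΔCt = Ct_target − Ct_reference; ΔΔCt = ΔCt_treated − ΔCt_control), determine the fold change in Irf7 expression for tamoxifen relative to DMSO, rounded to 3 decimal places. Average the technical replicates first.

Mean Ct: Irf7 DMSO 22.335; Irf7 tamoxifen 27.395; Gapdh DMSO 15.530; Gapdh tamoxifen 15.015
ΔCt(DMSO) = 22.335 − 15.530 = 6.805
ΔCt(tamoxifen) = 27.395 − 15.015 = 12.380
ΔΔCt = 12.380 − 6.805 = 5.575
Fold change = 2^(−5.575) = 0.0210

0.021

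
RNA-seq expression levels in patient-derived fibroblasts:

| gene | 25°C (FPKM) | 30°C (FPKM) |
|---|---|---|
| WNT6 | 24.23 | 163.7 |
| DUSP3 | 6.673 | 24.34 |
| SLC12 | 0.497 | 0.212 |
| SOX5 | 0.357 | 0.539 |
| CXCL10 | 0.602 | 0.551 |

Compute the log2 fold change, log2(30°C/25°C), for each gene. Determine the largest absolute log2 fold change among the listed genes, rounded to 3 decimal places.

2.756

log2(163.7/24.23) = 2.756  (WNT6)
log2(24.34/6.673) = 1.867  (DUSP3)
log2(0.212/0.497) = -1.229  (SLC12)
log2(0.539/0.357) = 0.594  (SOX5)
log2(0.551/0.602) = -0.128  (CXCL10)
The largest magnitude belongs to WNT6.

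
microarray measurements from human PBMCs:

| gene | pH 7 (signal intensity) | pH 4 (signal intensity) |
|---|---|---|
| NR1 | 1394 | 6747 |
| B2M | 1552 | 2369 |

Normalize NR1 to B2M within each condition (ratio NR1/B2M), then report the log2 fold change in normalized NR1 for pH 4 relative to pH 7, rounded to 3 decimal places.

NR1/B2M (pH 7) = 1394 / 1552 = 0.8982
NR1/B2M (pH 4) = 6747 / 2369 = 2.848
Fold change = 2.848 / 0.8982 = 3.1708
log2(3.1708) = 1.6649

1.665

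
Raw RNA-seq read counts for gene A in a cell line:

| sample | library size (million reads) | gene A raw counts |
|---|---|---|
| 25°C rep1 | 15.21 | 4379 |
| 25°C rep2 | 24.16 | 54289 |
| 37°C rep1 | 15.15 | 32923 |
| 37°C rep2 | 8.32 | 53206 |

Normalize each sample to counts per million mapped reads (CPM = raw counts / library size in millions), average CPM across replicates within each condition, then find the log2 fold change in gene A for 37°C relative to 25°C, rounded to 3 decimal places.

CPM(25°C rep1) = 4379 / 15.21 = 287.9027
CPM(25°C rep2) = 54289 / 24.16 = 2247.0613
CPM(37°C rep1) = 32923 / 15.15 = 2173.1353
CPM(37°C rep2) = 53206 / 8.32 = 6394.9519
mean CPM(25°C) = 1267.4820; mean CPM(37°C) = 4284.0436
Fold change = 4284.0436 / 1267.4820 = 3.37996
log2(3.37996) = 1.7570

1.757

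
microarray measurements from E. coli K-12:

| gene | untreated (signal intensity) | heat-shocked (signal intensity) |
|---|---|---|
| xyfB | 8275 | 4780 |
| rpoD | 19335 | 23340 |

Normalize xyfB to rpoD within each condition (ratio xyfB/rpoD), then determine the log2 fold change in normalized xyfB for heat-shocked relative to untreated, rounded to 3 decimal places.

-1.063

xyfB/rpoD (untreated) = 8275 / 19335 = 0.42798
xyfB/rpoD (heat-shocked) = 4780 / 23340 = 0.2048
Fold change = 0.2048 / 0.42798 = 0.4785
log2(0.4785) = -1.0633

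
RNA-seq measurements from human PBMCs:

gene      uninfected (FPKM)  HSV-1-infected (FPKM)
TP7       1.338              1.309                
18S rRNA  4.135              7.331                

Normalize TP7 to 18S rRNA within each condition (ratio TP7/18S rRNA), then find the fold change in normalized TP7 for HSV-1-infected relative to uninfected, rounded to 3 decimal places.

TP7/18S rRNA (uninfected) = 1.338 / 4.135 = 0.32358
TP7/18S rRNA (HSV-1-infected) = 1.309 / 7.331 = 0.17856
Fold change = 0.17856 / 0.32358 = 0.5518

0.552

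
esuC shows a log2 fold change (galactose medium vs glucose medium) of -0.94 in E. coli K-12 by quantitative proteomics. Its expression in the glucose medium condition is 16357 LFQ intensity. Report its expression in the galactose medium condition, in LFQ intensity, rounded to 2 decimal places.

8525.81

Fold change = 2^(-0.94) = 0.5212
galactose medium expression = 16357 × 0.5212 = 8525.81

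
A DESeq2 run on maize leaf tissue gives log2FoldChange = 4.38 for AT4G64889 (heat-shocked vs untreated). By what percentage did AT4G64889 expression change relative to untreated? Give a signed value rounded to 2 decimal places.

Fold change = 2^(4.38) = 20.8215
Percent change = (FC − 1) × 100% = (20.8215 − 1) × 100 = 1982.15%

1982.15%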